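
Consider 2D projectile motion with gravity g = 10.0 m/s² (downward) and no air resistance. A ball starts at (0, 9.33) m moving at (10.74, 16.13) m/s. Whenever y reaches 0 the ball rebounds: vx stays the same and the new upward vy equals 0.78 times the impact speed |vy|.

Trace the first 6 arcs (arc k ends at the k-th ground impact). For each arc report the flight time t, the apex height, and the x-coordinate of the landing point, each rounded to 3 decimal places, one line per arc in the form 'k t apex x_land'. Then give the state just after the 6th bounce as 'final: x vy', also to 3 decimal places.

1 3.727 22.339 40.025
2 3.297 13.591 75.439
3 2.572 8.269 103.062
4 2.006 5.031 124.608
5 1.565 3.061 141.413
6 1.221 1.862 154.522
final: 154.522 4.760

Arc 1: start y=9.330, vy=16.130 → t=3.727, apex=22.339, x_land=40.025, impact vy=-21.137
  bounce: vy ← 0.78·21.137 = 16.487
Arc 2: start y=0.000, vy=16.487 → t=3.297, apex=13.591, x_land=75.439, impact vy=-16.487
  bounce: vy ← 0.78·16.487 = 12.860
Arc 3: start y=0.000, vy=12.860 → t=2.572, apex=8.269, x_land=103.062, impact vy=-12.860
  bounce: vy ← 0.78·12.860 = 10.031
Arc 4: start y=0.000, vy=10.031 → t=2.006, apex=5.031, x_land=124.608, impact vy=-10.031
  bounce: vy ← 0.78·10.031 = 7.824
Arc 5: start y=0.000, vy=7.824 → t=1.565, apex=3.061, x_land=141.413, impact vy=-7.824
  bounce: vy ← 0.78·7.824 = 6.103
Arc 6: start y=0.000, vy=6.103 → t=1.221, apex=1.862, x_land=154.522, impact vy=-6.103
  bounce: vy ← 0.78·6.103 = 4.760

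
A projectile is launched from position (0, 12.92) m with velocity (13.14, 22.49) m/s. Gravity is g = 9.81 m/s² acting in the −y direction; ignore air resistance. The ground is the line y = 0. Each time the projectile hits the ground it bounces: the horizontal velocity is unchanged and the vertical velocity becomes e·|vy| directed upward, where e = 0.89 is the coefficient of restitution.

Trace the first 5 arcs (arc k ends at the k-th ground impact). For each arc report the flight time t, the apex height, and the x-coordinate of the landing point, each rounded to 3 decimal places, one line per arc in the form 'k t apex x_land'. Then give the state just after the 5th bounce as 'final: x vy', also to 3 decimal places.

Arc 1: start y=12.920, vy=22.490 → t=5.101, apex=38.700, x_land=67.033, impact vy=-27.555
  bounce: vy ← 0.89·27.555 = 24.524
Arc 2: start y=0.000, vy=24.524 → t=5.000, apex=30.654, x_land=132.731, impact vy=-24.524
  bounce: vy ← 0.89·24.524 = 21.826
Arc 3: start y=0.000, vy=21.826 → t=4.450, apex=24.281, x_land=191.202, impact vy=-21.826
  bounce: vy ← 0.89·21.826 = 19.426
Arc 4: start y=0.000, vy=19.426 → t=3.960, apex=19.233, x_land=243.241, impact vy=-19.426
  bounce: vy ← 0.89·19.426 = 17.289
Arc 5: start y=0.000, vy=17.289 → t=3.525, apex=15.235, x_land=289.556, impact vy=-17.289
  bounce: vy ← 0.89·17.289 = 15.387

1 5.101 38.700 67.033
2 5.000 30.654 132.731
3 4.450 24.281 191.202
4 3.960 19.233 243.241
5 3.525 15.235 289.556
final: 289.556 15.387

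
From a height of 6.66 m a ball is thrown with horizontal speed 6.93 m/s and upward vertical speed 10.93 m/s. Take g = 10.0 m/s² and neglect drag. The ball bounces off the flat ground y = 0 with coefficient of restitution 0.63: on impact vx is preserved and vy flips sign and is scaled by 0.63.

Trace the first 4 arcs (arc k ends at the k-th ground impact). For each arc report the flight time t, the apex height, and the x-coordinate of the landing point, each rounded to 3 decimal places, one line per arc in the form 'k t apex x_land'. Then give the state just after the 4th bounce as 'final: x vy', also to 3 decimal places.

1 2.683 12.633 18.590
2 2.003 5.014 32.470
3 1.262 1.990 41.214
4 0.795 0.790 46.723
final: 46.723 2.504

Arc 1: start y=6.660, vy=10.930 → t=2.683, apex=12.633, x_land=18.590, impact vy=-15.895
  bounce: vy ← 0.63·15.895 = 10.014
Arc 2: start y=0.000, vy=10.014 → t=2.003, apex=5.014, x_land=32.470, impact vy=-10.014
  bounce: vy ← 0.63·10.014 = 6.309
Arc 3: start y=0.000, vy=6.309 → t=1.262, apex=1.990, x_land=41.214, impact vy=-6.309
  bounce: vy ← 0.63·6.309 = 3.975
Arc 4: start y=0.000, vy=3.975 → t=0.795, apex=0.790, x_land=46.723, impact vy=-3.975
  bounce: vy ← 0.63·3.975 = 2.504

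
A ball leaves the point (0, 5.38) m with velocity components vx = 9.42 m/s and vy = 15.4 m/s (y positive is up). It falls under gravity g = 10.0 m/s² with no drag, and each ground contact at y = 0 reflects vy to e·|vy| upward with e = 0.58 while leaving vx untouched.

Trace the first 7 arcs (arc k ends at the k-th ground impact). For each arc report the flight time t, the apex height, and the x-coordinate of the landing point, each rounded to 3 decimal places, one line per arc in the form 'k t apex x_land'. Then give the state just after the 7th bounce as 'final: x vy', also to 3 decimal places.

Arc 1: start y=5.380, vy=15.400 → t=3.397, apex=17.238, x_land=31.998, impact vy=-18.568
  bounce: vy ← 0.58·18.568 = 10.769
Arc 2: start y=0.000, vy=10.769 → t=2.154, apex=5.799, x_land=52.287, impact vy=-10.769
  bounce: vy ← 0.58·10.769 = 6.246
Arc 3: start y=0.000, vy=6.246 → t=1.249, apex=1.951, x_land=64.055, impact vy=-6.246
  bounce: vy ← 0.58·6.246 = 3.623
Arc 4: start y=0.000, vy=3.623 → t=0.725, apex=0.656, x_land=70.880, impact vy=-3.623
  bounce: vy ← 0.58·3.623 = 2.101
Arc 5: start y=0.000, vy=2.101 → t=0.420, apex=0.221, x_land=74.839, impact vy=-2.101
  bounce: vy ← 0.58·2.101 = 1.219
Arc 6: start y=0.000, vy=1.219 → t=0.244, apex=0.074, x_land=77.135, impact vy=-1.219
  bounce: vy ← 0.58·1.219 = 0.707
Arc 7: start y=0.000, vy=0.707 → t=0.141, apex=0.025, x_land=78.466, impact vy=-0.707
  bounce: vy ← 0.58·0.707 = 0.410

1 3.397 17.238 31.998
2 2.154 5.799 52.287
3 1.249 1.951 64.055
4 0.725 0.656 70.880
5 0.420 0.221 74.839
6 0.244 0.074 77.135
7 0.141 0.025 78.466
final: 78.466 0.410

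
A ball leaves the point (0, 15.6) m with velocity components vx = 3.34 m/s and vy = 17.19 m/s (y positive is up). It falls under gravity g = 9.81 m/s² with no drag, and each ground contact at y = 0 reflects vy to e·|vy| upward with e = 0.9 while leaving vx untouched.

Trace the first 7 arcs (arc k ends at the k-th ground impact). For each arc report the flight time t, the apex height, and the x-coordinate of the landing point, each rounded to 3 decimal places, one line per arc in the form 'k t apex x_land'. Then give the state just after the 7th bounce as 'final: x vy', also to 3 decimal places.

Arc 1: start y=15.600, vy=17.190 → t=4.252, apex=30.661, x_land=14.203, impact vy=-24.527
  bounce: vy ← 0.9·24.527 = 22.074
Arc 2: start y=0.000, vy=22.074 → t=4.500, apex=24.835, x_land=29.234, impact vy=-22.074
  bounce: vy ← 0.9·22.074 = 19.867
Arc 3: start y=0.000, vy=19.867 → t=4.050, apex=20.117, x_land=42.762, impact vy=-19.867
  bounce: vy ← 0.9·19.867 = 17.880
Arc 4: start y=0.000, vy=17.880 → t=3.645, apex=16.294, x_land=54.938, impact vy=-17.880
  bounce: vy ← 0.9·17.880 = 16.092
Arc 5: start y=0.000, vy=16.092 → t=3.281, apex=13.199, x_land=65.895, impact vy=-16.092
  bounce: vy ← 0.9·16.092 = 14.483
Arc 6: start y=0.000, vy=14.483 → t=2.953, apex=10.691, x_land=75.757, impact vy=-14.483
  bounce: vy ← 0.9·14.483 = 13.035
Arc 7: start y=0.000, vy=13.035 → t=2.657, apex=8.660, x_land=84.633, impact vy=-13.035
  bounce: vy ← 0.9·13.035 = 11.731

1 4.252 30.661 14.203
2 4.500 24.835 29.234
3 4.050 20.117 42.762
4 3.645 16.294 54.938
5 3.281 13.199 65.895
6 2.953 10.691 75.757
7 2.657 8.660 84.633
final: 84.633 11.731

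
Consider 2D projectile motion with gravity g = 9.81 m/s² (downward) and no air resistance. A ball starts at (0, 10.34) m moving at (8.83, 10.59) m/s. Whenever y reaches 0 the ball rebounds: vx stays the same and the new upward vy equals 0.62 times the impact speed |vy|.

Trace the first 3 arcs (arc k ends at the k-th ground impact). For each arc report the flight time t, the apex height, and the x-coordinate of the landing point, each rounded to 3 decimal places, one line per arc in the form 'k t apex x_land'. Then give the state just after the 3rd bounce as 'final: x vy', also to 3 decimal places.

Arc 1: start y=10.340, vy=10.590 → t=2.889, apex=16.056, x_land=25.508, impact vy=-17.749
  bounce: vy ← 0.62·17.749 = 11.004
Arc 2: start y=0.000, vy=11.004 → t=2.243, apex=6.172, x_land=45.318, impact vy=-11.004
  bounce: vy ← 0.62·11.004 = 6.823
Arc 3: start y=0.000, vy=6.823 → t=1.391, apex=2.372, x_land=57.600, impact vy=-6.823
  bounce: vy ← 0.62·6.823 = 4.230

1 2.889 16.056 25.508
2 2.243 6.172 45.318
3 1.391 2.372 57.600
final: 57.600 4.230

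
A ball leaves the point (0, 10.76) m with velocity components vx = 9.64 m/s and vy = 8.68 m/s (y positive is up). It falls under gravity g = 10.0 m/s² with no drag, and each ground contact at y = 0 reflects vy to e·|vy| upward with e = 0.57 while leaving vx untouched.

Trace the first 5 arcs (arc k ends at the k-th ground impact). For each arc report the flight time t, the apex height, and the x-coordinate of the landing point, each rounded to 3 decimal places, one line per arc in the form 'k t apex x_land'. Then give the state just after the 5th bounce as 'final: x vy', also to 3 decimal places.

1 2.573 14.527 24.799
2 1.943 4.720 43.531
3 1.108 1.533 54.209
4 0.631 0.498 60.295
5 0.360 0.162 63.764
final: 63.764 1.026

Arc 1: start y=10.760, vy=8.680 → t=2.573, apex=14.527, x_land=24.799, impact vy=-17.045
  bounce: vy ← 0.57·17.045 = 9.716
Arc 2: start y=0.000, vy=9.716 → t=1.943, apex=4.720, x_land=43.531, impact vy=-9.716
  bounce: vy ← 0.57·9.716 = 5.538
Arc 3: start y=0.000, vy=5.538 → t=1.108, apex=1.533, x_land=54.209, impact vy=-5.538
  bounce: vy ← 0.57·5.538 = 3.157
Arc 4: start y=0.000, vy=3.157 → t=0.631, apex=0.498, x_land=60.295, impact vy=-3.157
  bounce: vy ← 0.57·3.157 = 1.799
Arc 5: start y=0.000, vy=1.799 → t=0.360, apex=0.162, x_land=63.764, impact vy=-1.799
  bounce: vy ← 0.57·1.799 = 1.026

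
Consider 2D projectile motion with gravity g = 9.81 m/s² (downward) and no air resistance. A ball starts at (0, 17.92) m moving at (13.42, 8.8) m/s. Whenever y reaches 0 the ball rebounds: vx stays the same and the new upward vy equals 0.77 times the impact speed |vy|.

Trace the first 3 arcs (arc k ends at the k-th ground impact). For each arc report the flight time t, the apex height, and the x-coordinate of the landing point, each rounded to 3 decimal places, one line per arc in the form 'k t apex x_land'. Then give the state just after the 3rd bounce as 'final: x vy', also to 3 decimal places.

Arc 1: start y=17.920, vy=8.800 → t=3.008, apex=21.867, x_land=40.374, impact vy=-20.713
  bounce: vy ← 0.77·20.713 = 15.949
Arc 2: start y=0.000, vy=15.949 → t=3.252, apex=12.965, x_land=84.010, impact vy=-15.949
  bounce: vy ← 0.77·15.949 = 12.281
Arc 3: start y=0.000, vy=12.281 → t=2.504, apex=7.687, x_land=117.610, impact vy=-12.281
  bounce: vy ← 0.77·12.281 = 9.456

1 3.008 21.867 40.374
2 3.252 12.965 84.010
3 2.504 7.687 117.610
final: 117.610 9.456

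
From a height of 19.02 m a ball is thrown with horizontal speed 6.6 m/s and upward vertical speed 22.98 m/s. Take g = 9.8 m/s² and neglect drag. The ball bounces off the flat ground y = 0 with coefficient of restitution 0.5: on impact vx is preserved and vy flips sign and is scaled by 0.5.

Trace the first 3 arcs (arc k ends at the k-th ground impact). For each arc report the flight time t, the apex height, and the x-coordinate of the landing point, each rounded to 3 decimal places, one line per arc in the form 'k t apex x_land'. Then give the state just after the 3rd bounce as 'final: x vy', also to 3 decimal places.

1 5.408 45.963 35.690
2 3.063 11.491 55.904
3 1.531 2.873 66.011
final: 66.011 3.752

Arc 1: start y=19.020, vy=22.980 → t=5.408, apex=45.963, x_land=35.690, impact vy=-30.015
  bounce: vy ← 0.5·30.015 = 15.007
Arc 2: start y=0.000, vy=15.007 → t=3.063, apex=11.491, x_land=55.904, impact vy=-15.007
  bounce: vy ← 0.5·15.007 = 7.504
Arc 3: start y=0.000, vy=7.504 → t=1.531, apex=2.873, x_land=66.011, impact vy=-7.504
  bounce: vy ← 0.5·7.504 = 3.752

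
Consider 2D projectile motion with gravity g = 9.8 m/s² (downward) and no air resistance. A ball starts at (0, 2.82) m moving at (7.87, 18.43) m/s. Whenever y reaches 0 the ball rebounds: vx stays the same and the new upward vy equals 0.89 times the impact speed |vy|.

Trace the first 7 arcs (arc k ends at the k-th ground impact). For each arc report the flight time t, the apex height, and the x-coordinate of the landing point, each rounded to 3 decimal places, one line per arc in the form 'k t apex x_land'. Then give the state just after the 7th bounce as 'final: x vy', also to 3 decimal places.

1 3.908 20.150 30.760
2 3.610 15.961 59.167
3 3.213 12.642 84.450
4 2.859 10.014 106.951
5 2.545 7.932 126.978
6 2.265 6.283 144.801
7 2.016 4.977 160.664
final: 160.664 8.790

Arc 1: start y=2.820, vy=18.430 → t=3.908, apex=20.150, x_land=30.760, impact vy=-19.873
  bounce: vy ← 0.89·19.873 = 17.687
Arc 2: start y=0.000, vy=17.687 → t=3.610, apex=15.961, x_land=59.167, impact vy=-17.687
  bounce: vy ← 0.89·17.687 = 15.741
Arc 3: start y=0.000, vy=15.741 → t=3.213, apex=12.642, x_land=84.450, impact vy=-15.741
  bounce: vy ← 0.89·15.741 = 14.010
Arc 4: start y=0.000, vy=14.010 → t=2.859, apex=10.014, x_land=106.951, impact vy=-14.010
  bounce: vy ← 0.89·14.010 = 12.469
Arc 5: start y=0.000, vy=12.469 → t=2.545, apex=7.932, x_land=126.978, impact vy=-12.469
  bounce: vy ← 0.89·12.469 = 11.097
Arc 6: start y=0.000, vy=11.097 → t=2.265, apex=6.283, x_land=144.801, impact vy=-11.097
  bounce: vy ← 0.89·11.097 = 9.877
Arc 7: start y=0.000, vy=9.877 → t=2.016, apex=4.977, x_land=160.664, impact vy=-9.877
  bounce: vy ← 0.89·9.877 = 8.790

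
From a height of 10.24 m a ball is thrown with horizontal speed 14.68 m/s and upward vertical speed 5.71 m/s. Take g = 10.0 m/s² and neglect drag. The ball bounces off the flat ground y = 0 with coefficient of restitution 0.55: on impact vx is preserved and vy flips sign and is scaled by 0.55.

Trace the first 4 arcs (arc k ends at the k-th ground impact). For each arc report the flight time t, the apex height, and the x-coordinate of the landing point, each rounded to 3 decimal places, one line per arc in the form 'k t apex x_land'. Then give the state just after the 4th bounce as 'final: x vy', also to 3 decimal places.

Arc 1: start y=10.240, vy=5.710 → t=2.112, apex=11.870, x_land=31.001, impact vy=-15.408
  bounce: vy ← 0.55·15.408 = 8.474
Arc 2: start y=0.000, vy=8.474 → t=1.695, apex=3.591, x_land=55.882, impact vy=-8.474
  bounce: vy ← 0.55·8.474 = 4.661
Arc 3: start y=0.000, vy=4.661 → t=0.932, apex=1.086, x_land=69.566, impact vy=-4.661
  bounce: vy ← 0.55·4.661 = 2.563
Arc 4: start y=0.000, vy=2.563 → t=0.513, apex=0.329, x_land=77.093, impact vy=-2.563
  bounce: vy ← 0.55·2.563 = 1.410

1 2.112 11.870 31.001
2 1.695 3.591 55.882
3 0.932 1.086 69.566
4 0.513 0.329 77.093
final: 77.093 1.410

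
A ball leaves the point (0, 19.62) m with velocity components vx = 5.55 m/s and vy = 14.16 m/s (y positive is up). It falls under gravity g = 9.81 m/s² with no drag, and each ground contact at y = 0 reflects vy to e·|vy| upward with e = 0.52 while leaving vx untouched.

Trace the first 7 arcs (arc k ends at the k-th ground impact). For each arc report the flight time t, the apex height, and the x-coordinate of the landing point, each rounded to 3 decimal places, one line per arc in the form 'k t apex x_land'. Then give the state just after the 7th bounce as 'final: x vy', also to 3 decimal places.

1 3.910 29.839 21.700
2 2.565 8.069 35.936
3 1.334 2.182 43.339
4 0.694 0.590 47.189
5 0.361 0.160 49.191
6 0.188 0.043 50.232
7 0.098 0.012 50.773
final: 50.773 0.249

Arc 1: start y=19.620, vy=14.160 → t=3.910, apex=29.839, x_land=21.700, impact vy=-24.196
  bounce: vy ← 0.52·24.196 = 12.582
Arc 2: start y=0.000, vy=12.582 → t=2.565, apex=8.069, x_land=35.936, impact vy=-12.582
  bounce: vy ← 0.52·12.582 = 6.543
Arc 3: start y=0.000, vy=6.543 → t=1.334, apex=2.182, x_land=43.339, impact vy=-6.543
  bounce: vy ← 0.52·6.543 = 3.402
Arc 4: start y=0.000, vy=3.402 → t=0.694, apex=0.590, x_land=47.189, impact vy=-3.402
  bounce: vy ← 0.52·3.402 = 1.769
Arc 5: start y=0.000, vy=1.769 → t=0.361, apex=0.160, x_land=49.191, impact vy=-1.769
  bounce: vy ← 0.52·1.769 = 0.920
Arc 6: start y=0.000, vy=0.920 → t=0.188, apex=0.043, x_land=50.232, impact vy=-0.920
  bounce: vy ← 0.52·0.920 = 0.478
Arc 7: start y=0.000, vy=0.478 → t=0.098, apex=0.012, x_land=50.773, impact vy=-0.478
  bounce: vy ← 0.52·0.478 = 0.249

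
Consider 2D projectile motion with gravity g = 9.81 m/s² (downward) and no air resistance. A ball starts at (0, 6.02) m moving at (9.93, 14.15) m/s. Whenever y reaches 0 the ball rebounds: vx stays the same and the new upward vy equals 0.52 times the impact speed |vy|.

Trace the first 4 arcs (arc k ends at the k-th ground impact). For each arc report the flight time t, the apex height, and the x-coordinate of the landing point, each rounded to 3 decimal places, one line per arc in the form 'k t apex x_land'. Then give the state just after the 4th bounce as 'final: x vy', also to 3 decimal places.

Arc 1: start y=6.020, vy=14.150 → t=3.261, apex=16.225, x_land=32.383, impact vy=-17.842
  bounce: vy ← 0.52·17.842 = 9.278
Arc 2: start y=0.000, vy=9.278 → t=1.892, apex=4.387, x_land=51.166, impact vy=-9.278
  bounce: vy ← 0.52·9.278 = 4.824
Arc 3: start y=0.000, vy=4.824 → t=0.984, apex=1.186, x_land=60.933, impact vy=-4.824
  bounce: vy ← 0.52·4.824 = 2.509
Arc 4: start y=0.000, vy=2.509 → t=0.511, apex=0.321, x_land=66.012, impact vy=-2.509
  bounce: vy ← 0.52·2.509 = 1.305

1 3.261 16.225 32.383
2 1.892 4.387 51.166
3 0.984 1.186 60.933
4 0.511 0.321 66.012
final: 66.012 1.305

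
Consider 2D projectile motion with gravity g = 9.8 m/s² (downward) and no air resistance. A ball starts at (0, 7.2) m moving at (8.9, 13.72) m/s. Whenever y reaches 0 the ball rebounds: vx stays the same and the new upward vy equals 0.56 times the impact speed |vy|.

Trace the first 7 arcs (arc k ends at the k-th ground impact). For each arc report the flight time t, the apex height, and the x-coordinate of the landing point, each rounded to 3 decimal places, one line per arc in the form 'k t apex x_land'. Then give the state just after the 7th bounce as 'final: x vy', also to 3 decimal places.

Arc 1: start y=7.200, vy=13.720 → t=3.252, apex=16.804, x_land=28.942, impact vy=-18.148
  bounce: vy ← 0.56·18.148 = 10.163
Arc 2: start y=0.000, vy=10.163 → t=2.074, apex=5.270, x_land=47.401, impact vy=-10.163
  bounce: vy ← 0.56·10.163 = 5.691
Arc 3: start y=0.000, vy=5.691 → t=1.161, apex=1.653, x_land=57.738, impact vy=-5.691
  bounce: vy ← 0.56·5.691 = 3.187
Arc 4: start y=0.000, vy=3.187 → t=0.650, apex=0.518, x_land=63.527, impact vy=-3.187
  bounce: vy ← 0.56·3.187 = 1.785
Arc 5: start y=0.000, vy=1.785 → t=0.364, apex=0.163, x_land=66.769, impact vy=-1.785
  bounce: vy ← 0.56·1.785 = 0.999
Arc 6: start y=0.000, vy=0.999 → t=0.204, apex=0.051, x_land=68.584, impact vy=-0.999
  bounce: vy ← 0.56·0.999 = 0.560
Arc 7: start y=0.000, vy=0.560 → t=0.114, apex=0.016, x_land=69.601, impact vy=-0.560
  bounce: vy ← 0.56·0.560 = 0.313

1 3.252 16.804 28.942
2 2.074 5.270 47.401
3 1.161 1.653 57.738
4 0.650 0.518 63.527
5 0.364 0.163 66.769
6 0.204 0.051 68.584
7 0.114 0.016 69.601
final: 69.601 0.313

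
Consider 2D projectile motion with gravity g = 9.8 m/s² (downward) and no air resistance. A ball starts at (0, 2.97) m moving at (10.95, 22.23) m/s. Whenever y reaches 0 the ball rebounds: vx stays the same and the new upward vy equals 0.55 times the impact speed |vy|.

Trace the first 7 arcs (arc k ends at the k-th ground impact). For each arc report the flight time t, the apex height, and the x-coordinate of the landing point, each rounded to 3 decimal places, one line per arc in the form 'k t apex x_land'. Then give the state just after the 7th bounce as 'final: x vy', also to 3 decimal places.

1 4.667 28.183 51.099
2 2.638 8.525 79.986
3 1.451 2.579 95.874
4 0.798 0.780 104.613
5 0.439 0.236 109.419
6 0.241 0.071 112.062
7 0.133 0.022 113.516
final: 113.516 0.358

Arc 1: start y=2.970, vy=22.230 → t=4.667, apex=28.183, x_land=51.099, impact vy=-23.503
  bounce: vy ← 0.55·23.503 = 12.927
Arc 2: start y=0.000, vy=12.927 → t=2.638, apex=8.525, x_land=79.986, impact vy=-12.927
  bounce: vy ← 0.55·12.927 = 7.110
Arc 3: start y=0.000, vy=7.110 → t=1.451, apex=2.579, x_land=95.874, impact vy=-7.110
  bounce: vy ← 0.55·7.110 = 3.910
Arc 4: start y=0.000, vy=3.910 → t=0.798, apex=0.780, x_land=104.613, impact vy=-3.910
  bounce: vy ← 0.55·3.910 = 2.151
Arc 5: start y=0.000, vy=2.151 → t=0.439, apex=0.236, x_land=109.419, impact vy=-2.151
  bounce: vy ← 0.55·2.151 = 1.183
Arc 6: start y=0.000, vy=1.183 → t=0.241, apex=0.071, x_land=112.062, impact vy=-1.183
  bounce: vy ← 0.55·1.183 = 0.651
Arc 7: start y=0.000, vy=0.651 → t=0.133, apex=0.022, x_land=113.516, impact vy=-0.651
  bounce: vy ← 0.55·0.651 = 0.358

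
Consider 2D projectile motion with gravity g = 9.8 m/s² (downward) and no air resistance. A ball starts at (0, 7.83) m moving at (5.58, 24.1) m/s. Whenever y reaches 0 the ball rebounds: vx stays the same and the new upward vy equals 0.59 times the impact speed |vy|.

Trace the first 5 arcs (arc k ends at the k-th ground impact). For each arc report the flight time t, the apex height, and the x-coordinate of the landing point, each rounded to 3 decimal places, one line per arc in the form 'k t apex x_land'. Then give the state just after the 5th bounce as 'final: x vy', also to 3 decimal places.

Arc 1: start y=7.830, vy=24.100 → t=5.224, apex=37.463, x_land=29.151, impact vy=-27.098
  bounce: vy ← 0.59·27.098 = 15.988
Arc 2: start y=0.000, vy=15.988 → t=3.263, apex=13.041, x_land=47.358, impact vy=-15.988
  bounce: vy ← 0.59·15.988 = 9.433
Arc 3: start y=0.000, vy=9.433 → t=1.925, apex=4.540, x_land=58.099, impact vy=-9.433
  bounce: vy ← 0.59·9.433 = 5.565
Arc 4: start y=0.000, vy=5.565 → t=1.136, apex=1.580, x_land=64.437, impact vy=-5.565
  bounce: vy ← 0.59·5.565 = 3.284
Arc 5: start y=0.000, vy=3.284 → t=0.670, apex=0.550, x_land=68.176, impact vy=-3.284
  bounce: vy ← 0.59·3.284 = 1.937

1 5.224 37.463 29.151
2 3.263 13.041 47.358
3 1.925 4.540 58.099
4 1.136 1.580 64.437
5 0.670 0.550 68.176
final: 68.176 1.937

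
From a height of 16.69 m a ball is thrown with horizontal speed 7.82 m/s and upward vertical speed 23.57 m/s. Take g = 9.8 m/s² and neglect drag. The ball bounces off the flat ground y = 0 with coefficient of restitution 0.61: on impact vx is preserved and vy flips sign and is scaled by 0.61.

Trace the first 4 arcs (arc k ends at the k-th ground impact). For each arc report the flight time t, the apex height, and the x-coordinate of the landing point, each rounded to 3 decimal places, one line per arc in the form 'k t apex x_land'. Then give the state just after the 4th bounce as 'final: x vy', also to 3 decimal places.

1 5.437 45.034 42.515
2 3.699 16.757 71.438
3 2.256 6.235 89.081
4 1.376 2.320 99.843
final: 99.843 4.114

Arc 1: start y=16.690, vy=23.570 → t=5.437, apex=45.034, x_land=42.515, impact vy=-29.710
  bounce: vy ← 0.61·29.710 = 18.123
Arc 2: start y=0.000, vy=18.123 → t=3.699, apex=16.757, x_land=71.438, impact vy=-18.123
  bounce: vy ← 0.61·18.123 = 11.055
Arc 3: start y=0.000, vy=11.055 → t=2.256, apex=6.235, x_land=89.081, impact vy=-11.055
  bounce: vy ← 0.61·11.055 = 6.744
Arc 4: start y=0.000, vy=6.744 → t=1.376, apex=2.320, x_land=99.843, impact vy=-6.744
  bounce: vy ← 0.61·6.744 = 4.114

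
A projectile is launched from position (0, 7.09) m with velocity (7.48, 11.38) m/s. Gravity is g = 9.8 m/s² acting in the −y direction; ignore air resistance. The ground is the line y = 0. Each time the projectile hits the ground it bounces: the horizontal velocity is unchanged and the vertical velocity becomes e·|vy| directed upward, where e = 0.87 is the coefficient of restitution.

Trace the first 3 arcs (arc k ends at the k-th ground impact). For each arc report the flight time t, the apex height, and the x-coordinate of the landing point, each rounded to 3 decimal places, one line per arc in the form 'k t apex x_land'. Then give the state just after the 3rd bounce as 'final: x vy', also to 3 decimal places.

Arc 1: start y=7.090, vy=11.380 → t=2.833, apex=13.697, x_land=21.192, impact vy=-16.385
  bounce: vy ← 0.87·16.385 = 14.255
Arc 2: start y=0.000, vy=14.255 → t=2.909, apex=10.368, x_land=42.953, impact vy=-14.255
  bounce: vy ← 0.87·14.255 = 12.402
Arc 3: start y=0.000, vy=12.402 → t=2.531, apex=7.847, x_land=61.884, impact vy=-12.402
  bounce: vy ← 0.87·12.402 = 10.790

1 2.833 13.697 21.192
2 2.909 10.368 42.953
3 2.531 7.847 61.884
final: 61.884 10.790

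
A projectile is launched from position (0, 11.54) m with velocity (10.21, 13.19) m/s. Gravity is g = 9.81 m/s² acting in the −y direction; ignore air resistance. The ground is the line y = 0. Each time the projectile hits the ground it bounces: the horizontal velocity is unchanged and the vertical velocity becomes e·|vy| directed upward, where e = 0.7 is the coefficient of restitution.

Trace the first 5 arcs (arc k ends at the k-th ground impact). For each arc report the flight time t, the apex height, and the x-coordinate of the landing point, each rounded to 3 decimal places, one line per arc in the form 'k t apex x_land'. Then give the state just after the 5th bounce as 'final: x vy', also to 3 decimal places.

1 3.384 20.407 34.553
2 2.856 10.000 63.709
3 1.999 4.900 84.119
4 1.399 2.401 98.405
5 0.979 1.176 108.405
final: 108.405 3.363

Arc 1: start y=11.540, vy=13.190 → t=3.384, apex=20.407, x_land=34.553, impact vy=-20.010
  bounce: vy ← 0.7·20.010 = 14.007
Arc 2: start y=0.000, vy=14.007 → t=2.856, apex=10.000, x_land=63.709, impact vy=-14.007
  bounce: vy ← 0.7·14.007 = 9.805
Arc 3: start y=0.000, vy=9.805 → t=1.999, apex=4.900, x_land=84.119, impact vy=-9.805
  bounce: vy ← 0.7·9.805 = 6.863
Arc 4: start y=0.000, vy=6.863 → t=1.399, apex=2.401, x_land=98.405, impact vy=-6.863
  bounce: vy ← 0.7·6.863 = 4.804
Arc 5: start y=0.000, vy=4.804 → t=0.979, apex=1.176, x_land=108.405, impact vy=-4.804
  bounce: vy ← 0.7·4.804 = 3.363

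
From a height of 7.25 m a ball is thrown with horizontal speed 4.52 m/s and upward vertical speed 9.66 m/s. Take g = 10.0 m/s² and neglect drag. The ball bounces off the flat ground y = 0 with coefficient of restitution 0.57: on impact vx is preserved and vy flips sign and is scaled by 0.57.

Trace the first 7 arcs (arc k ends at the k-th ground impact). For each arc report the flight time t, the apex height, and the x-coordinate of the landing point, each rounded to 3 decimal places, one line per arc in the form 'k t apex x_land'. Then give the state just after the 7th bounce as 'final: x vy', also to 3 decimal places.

Arc 1: start y=7.250, vy=9.660 → t=2.510, apex=11.916, x_land=11.344, impact vy=-15.437
  bounce: vy ← 0.57·15.437 = 8.799
Arc 2: start y=0.000, vy=8.799 → t=1.760, apex=3.871, x_land=19.299, impact vy=-8.799
  bounce: vy ← 0.57·8.799 = 5.016
Arc 3: start y=0.000, vy=5.016 → t=1.003, apex=1.258, x_land=23.833, impact vy=-5.016
  bounce: vy ← 0.57·5.016 = 2.859
Arc 4: start y=0.000, vy=2.859 → t=0.572, apex=0.409, x_land=26.417, impact vy=-2.859
  bounce: vy ← 0.57·2.859 = 1.630
Arc 5: start y=0.000, vy=1.630 → t=0.326, apex=0.133, x_land=27.890, impact vy=-1.630
  bounce: vy ← 0.57·1.630 = 0.929
Arc 6: start y=0.000, vy=0.929 → t=0.186, apex=0.043, x_land=28.730, impact vy=-0.929
  bounce: vy ← 0.57·0.929 = 0.529
Arc 7: start y=0.000, vy=0.529 → t=0.106, apex=0.014, x_land=29.209, impact vy=-0.529
  bounce: vy ← 0.57·0.529 = 0.302

1 2.510 11.916 11.344
2 1.760 3.871 19.299
3 1.003 1.258 23.833
4 0.572 0.409 26.417
5 0.326 0.133 27.890
6 0.186 0.043 28.730
7 0.106 0.014 29.209
final: 29.209 0.302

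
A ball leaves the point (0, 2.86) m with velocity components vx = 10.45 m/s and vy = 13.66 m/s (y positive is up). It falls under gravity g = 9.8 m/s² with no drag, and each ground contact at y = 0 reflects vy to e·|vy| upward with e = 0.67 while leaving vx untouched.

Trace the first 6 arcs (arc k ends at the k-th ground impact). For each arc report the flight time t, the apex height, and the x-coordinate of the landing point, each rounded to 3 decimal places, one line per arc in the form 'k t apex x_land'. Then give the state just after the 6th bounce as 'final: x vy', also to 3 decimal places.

1 2.983 12.380 31.176
2 2.130 5.557 53.435
3 1.427 2.495 68.347
4 0.956 1.120 78.339
5 0.641 0.503 85.033
6 0.429 0.226 89.519
final: 89.519 1.409

Arc 1: start y=2.860, vy=13.660 → t=2.983, apex=12.380, x_land=31.176, impact vy=-15.577
  bounce: vy ← 0.67·15.577 = 10.437
Arc 2: start y=0.000, vy=10.437 → t=2.130, apex=5.557, x_land=53.435, impact vy=-10.437
  bounce: vy ← 0.67·10.437 = 6.993
Arc 3: start y=0.000, vy=6.993 → t=1.427, apex=2.495, x_land=68.347, impact vy=-6.993
  bounce: vy ← 0.67·6.993 = 4.685
Arc 4: start y=0.000, vy=4.685 → t=0.956, apex=1.120, x_land=78.339, impact vy=-4.685
  bounce: vy ← 0.67·4.685 = 3.139
Arc 5: start y=0.000, vy=3.139 → t=0.641, apex=0.503, x_land=85.033, impact vy=-3.139
  bounce: vy ← 0.67·3.139 = 2.103
Arc 6: start y=0.000, vy=2.103 → t=0.429, apex=0.226, x_land=89.519, impact vy=-2.103
  bounce: vy ← 0.67·2.103 = 1.409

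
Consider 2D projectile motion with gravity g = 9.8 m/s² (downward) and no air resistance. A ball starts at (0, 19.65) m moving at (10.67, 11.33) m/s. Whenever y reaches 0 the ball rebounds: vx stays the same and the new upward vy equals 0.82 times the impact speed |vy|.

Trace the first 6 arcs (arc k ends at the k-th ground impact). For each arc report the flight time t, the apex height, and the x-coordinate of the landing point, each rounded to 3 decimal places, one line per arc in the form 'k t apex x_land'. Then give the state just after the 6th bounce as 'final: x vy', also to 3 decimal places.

1 3.468 26.199 37.008
2 3.792 17.616 77.471
3 3.110 11.845 110.651
4 2.550 7.965 137.858
5 2.091 5.356 160.168
6 1.715 3.601 178.462
final: 178.462 6.889

Arc 1: start y=19.650, vy=11.330 → t=3.468, apex=26.199, x_land=37.008, impact vy=-22.661
  bounce: vy ← 0.82·22.661 = 18.582
Arc 2: start y=0.000, vy=18.582 → t=3.792, apex=17.616, x_land=77.471, impact vy=-18.582
  bounce: vy ← 0.82·18.582 = 15.237
Arc 3: start y=0.000, vy=15.237 → t=3.110, apex=11.845, x_land=110.651, impact vy=-15.237
  bounce: vy ← 0.82·15.237 = 12.494
Arc 4: start y=0.000, vy=12.494 → t=2.550, apex=7.965, x_land=137.858, impact vy=-12.494
  bounce: vy ← 0.82·12.494 = 10.245
Arc 5: start y=0.000, vy=10.245 → t=2.091, apex=5.356, x_land=160.168, impact vy=-10.245
  bounce: vy ← 0.82·10.245 = 8.401
Arc 6: start y=0.000, vy=8.401 → t=1.715, apex=3.601, x_land=178.462, impact vy=-8.401
  bounce: vy ← 0.82·8.401 = 6.889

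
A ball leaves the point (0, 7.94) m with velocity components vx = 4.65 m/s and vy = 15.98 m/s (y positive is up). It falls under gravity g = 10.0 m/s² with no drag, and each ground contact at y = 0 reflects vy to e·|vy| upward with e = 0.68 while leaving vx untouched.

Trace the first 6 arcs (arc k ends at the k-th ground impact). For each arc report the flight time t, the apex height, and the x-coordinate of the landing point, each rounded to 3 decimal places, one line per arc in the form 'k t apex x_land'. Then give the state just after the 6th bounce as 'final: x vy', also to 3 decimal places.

Arc 1: start y=7.940, vy=15.980 → t=3.633, apex=20.708, x_land=16.894, impact vy=-20.351
  bounce: vy ← 0.68·20.351 = 13.839
Arc 2: start y=0.000, vy=13.839 → t=2.768, apex=9.575, x_land=29.764, impact vy=-13.839
  bounce: vy ← 0.68·13.839 = 9.410
Arc 3: start y=0.000, vy=9.410 → t=1.882, apex=4.428, x_land=38.515, impact vy=-9.410
  bounce: vy ← 0.68·9.410 = 6.399
Arc 4: start y=0.000, vy=6.399 → t=1.280, apex=2.047, x_land=44.466, impact vy=-6.399
  bounce: vy ← 0.68·6.399 = 4.351
Arc 5: start y=0.000, vy=4.351 → t=0.870, apex=0.947, x_land=48.513, impact vy=-4.351
  bounce: vy ← 0.68·4.351 = 2.959
Arc 6: start y=0.000, vy=2.959 → t=0.592, apex=0.438, x_land=51.265, impact vy=-2.959
  bounce: vy ← 0.68·2.959 = 2.012

1 3.633 20.708 16.894
2 2.768 9.575 29.764
3 1.882 4.428 38.515
4 1.280 2.047 44.466
5 0.870 0.947 48.513
6 0.592 0.438 51.265
final: 51.265 2.012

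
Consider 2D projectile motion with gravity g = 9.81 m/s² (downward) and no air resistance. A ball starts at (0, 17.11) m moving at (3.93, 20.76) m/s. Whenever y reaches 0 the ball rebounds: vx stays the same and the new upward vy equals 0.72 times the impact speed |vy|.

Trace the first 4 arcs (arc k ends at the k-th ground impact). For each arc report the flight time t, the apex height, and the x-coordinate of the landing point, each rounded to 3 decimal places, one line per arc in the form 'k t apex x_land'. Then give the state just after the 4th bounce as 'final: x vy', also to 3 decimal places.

1 4.939 39.076 19.409
2 4.064 20.257 35.382
3 2.926 10.501 46.883
4 2.107 5.444 55.164
final: 55.164 7.441

Arc 1: start y=17.110, vy=20.760 → t=4.939, apex=39.076, x_land=19.409, impact vy=-27.689
  bounce: vy ← 0.72·27.689 = 19.936
Arc 2: start y=0.000, vy=19.936 → t=4.064, apex=20.257, x_land=35.382, impact vy=-19.936
  bounce: vy ← 0.72·19.936 = 14.354
Arc 3: start y=0.000, vy=14.354 → t=2.926, apex=10.501, x_land=46.883, impact vy=-14.354
  bounce: vy ← 0.72·14.354 = 10.335
Arc 4: start y=0.000, vy=10.335 → t=2.107, apex=5.444, x_land=55.164, impact vy=-10.335
  bounce: vy ← 0.72·10.335 = 7.441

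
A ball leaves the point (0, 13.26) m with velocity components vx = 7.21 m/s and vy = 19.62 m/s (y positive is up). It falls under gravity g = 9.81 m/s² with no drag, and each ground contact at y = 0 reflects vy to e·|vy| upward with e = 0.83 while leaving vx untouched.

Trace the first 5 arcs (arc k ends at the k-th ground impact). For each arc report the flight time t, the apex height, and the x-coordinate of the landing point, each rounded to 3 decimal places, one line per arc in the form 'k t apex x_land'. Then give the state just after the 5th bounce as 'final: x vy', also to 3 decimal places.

1 4.589 32.880 33.087
2 4.298 22.651 64.075
3 3.567 15.604 89.795
4 2.961 10.750 111.142
5 2.457 7.406 128.861
final: 128.861 10.005

Arc 1: start y=13.260, vy=19.620 → t=4.589, apex=32.880, x_land=33.087, impact vy=-25.399
  bounce: vy ← 0.83·25.399 = 21.081
Arc 2: start y=0.000, vy=21.081 → t=4.298, apex=22.651, x_land=64.075, impact vy=-21.081
  bounce: vy ← 0.83·21.081 = 17.497
Arc 3: start y=0.000, vy=17.497 → t=3.567, apex=15.604, x_land=89.795, impact vy=-17.497
  bounce: vy ← 0.83·17.497 = 14.523
Arc 4: start y=0.000, vy=14.523 → t=2.961, apex=10.750, x_land=111.142, impact vy=-14.523
  bounce: vy ← 0.83·14.523 = 12.054
Arc 5: start y=0.000, vy=12.054 → t=2.457, apex=7.406, x_land=128.861, impact vy=-12.054
  bounce: vy ← 0.83·12.054 = 10.005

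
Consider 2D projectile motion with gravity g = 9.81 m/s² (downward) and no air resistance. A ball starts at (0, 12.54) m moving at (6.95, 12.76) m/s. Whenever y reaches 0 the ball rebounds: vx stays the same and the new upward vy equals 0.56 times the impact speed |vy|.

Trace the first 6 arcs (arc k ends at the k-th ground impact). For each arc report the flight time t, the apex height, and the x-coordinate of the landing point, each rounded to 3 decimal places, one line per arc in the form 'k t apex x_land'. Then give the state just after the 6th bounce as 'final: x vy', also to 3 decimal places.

Arc 1: start y=12.540, vy=12.760 → t=3.362, apex=20.839, x_land=23.365, impact vy=-20.220
  bounce: vy ← 0.56·20.220 = 11.323
Arc 2: start y=0.000, vy=11.323 → t=2.309, apex=6.535, x_land=39.409, impact vy=-11.323
  bounce: vy ← 0.56·11.323 = 6.341
Arc 3: start y=0.000, vy=6.341 → t=1.293, apex=2.049, x_land=48.394, impact vy=-6.341
  bounce: vy ← 0.56·6.341 = 3.551
Arc 4: start y=0.000, vy=3.551 → t=0.724, apex=0.643, x_land=53.425, impact vy=-3.551
  bounce: vy ← 0.56·3.551 = 1.989
Arc 5: start y=0.000, vy=1.989 → t=0.405, apex=0.202, x_land=56.243, impact vy=-1.989
  bounce: vy ← 0.56·1.989 = 1.114
Arc 6: start y=0.000, vy=1.114 → t=0.227, apex=0.063, x_land=57.821, impact vy=-1.114
  bounce: vy ← 0.56·1.114 = 0.624

1 3.362 20.839 23.365
2 2.309 6.535 39.409
3 1.293 2.049 48.394
4 0.724 0.643 53.425
5 0.405 0.202 56.243
6 0.227 0.063 57.821
final: 57.821 0.624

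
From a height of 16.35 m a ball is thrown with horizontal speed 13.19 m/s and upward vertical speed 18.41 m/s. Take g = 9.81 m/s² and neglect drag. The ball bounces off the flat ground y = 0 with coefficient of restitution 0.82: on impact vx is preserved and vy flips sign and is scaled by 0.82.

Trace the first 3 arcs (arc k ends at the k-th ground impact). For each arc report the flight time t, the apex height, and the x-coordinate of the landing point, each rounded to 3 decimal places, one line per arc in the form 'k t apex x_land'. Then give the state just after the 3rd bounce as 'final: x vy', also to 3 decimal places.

Arc 1: start y=16.350, vy=18.410 → t=4.495, apex=33.625, x_land=59.288, impact vy=-25.685
  bounce: vy ← 0.82·25.685 = 21.062
Arc 2: start y=0.000, vy=21.062 → t=4.294, apex=22.609, x_land=115.924, impact vy=-21.062
  bounce: vy ← 0.82·21.062 = 17.271
Arc 3: start y=0.000, vy=17.271 → t=3.521, apex=15.202, x_land=162.366, impact vy=-17.271
  bounce: vy ← 0.82·17.271 = 14.162

1 4.495 33.625 59.288
2 4.294 22.609 115.924
3 3.521 15.202 162.366
final: 162.366 14.162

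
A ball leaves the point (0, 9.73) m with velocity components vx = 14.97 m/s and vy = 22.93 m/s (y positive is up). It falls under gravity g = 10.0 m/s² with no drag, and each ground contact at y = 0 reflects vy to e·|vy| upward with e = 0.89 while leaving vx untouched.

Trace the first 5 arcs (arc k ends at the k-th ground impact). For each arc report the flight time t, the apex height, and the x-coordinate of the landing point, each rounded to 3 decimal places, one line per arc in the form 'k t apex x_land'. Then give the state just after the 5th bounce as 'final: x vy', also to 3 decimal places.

Arc 1: start y=9.730, vy=22.930 → t=4.977, apex=36.019, x_land=74.506, impact vy=-26.840
  bounce: vy ← 0.89·26.840 = 23.888
Arc 2: start y=0.000, vy=23.888 → t=4.778, apex=28.531, x_land=146.025, impact vy=-23.888
  bounce: vy ← 0.89·23.888 = 21.260
Arc 3: start y=0.000, vy=21.260 → t=4.252, apex=22.599, x_land=209.677, impact vy=-21.260
  bounce: vy ← 0.89·21.260 = 18.921
Arc 4: start y=0.000, vy=18.921 → t=3.784, apex=17.901, x_land=266.328, impact vy=-18.921
  bounce: vy ← 0.89·18.921 = 16.840
Arc 5: start y=0.000, vy=16.840 → t=3.368, apex=14.179, x_land=316.747, impact vy=-16.840
  bounce: vy ← 0.89·16.840 = 14.988

1 4.977 36.019 74.506
2 4.778 28.531 146.025
3 4.252 22.599 209.677
4 3.784 17.901 266.328
5 3.368 14.179 316.747
final: 316.747 14.988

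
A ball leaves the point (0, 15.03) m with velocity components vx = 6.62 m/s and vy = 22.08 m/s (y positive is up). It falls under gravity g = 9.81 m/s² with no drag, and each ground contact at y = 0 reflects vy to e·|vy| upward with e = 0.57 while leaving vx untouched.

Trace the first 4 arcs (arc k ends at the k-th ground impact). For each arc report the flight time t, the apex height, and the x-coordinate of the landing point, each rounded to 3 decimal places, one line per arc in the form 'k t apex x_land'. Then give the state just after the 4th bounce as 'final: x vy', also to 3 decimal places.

1 5.102 39.878 33.776
2 3.251 12.957 55.294
3 1.853 4.210 67.560
4 1.056 1.368 74.551
final: 74.551 2.953

Arc 1: start y=15.030, vy=22.080 → t=5.102, apex=39.878, x_land=33.776, impact vy=-27.972
  bounce: vy ← 0.57·27.972 = 15.944
Arc 2: start y=0.000, vy=15.944 → t=3.251, apex=12.957, x_land=55.294, impact vy=-15.944
  bounce: vy ← 0.57·15.944 = 9.088
Arc 3: start y=0.000, vy=9.088 → t=1.853, apex=4.210, x_land=67.560, impact vy=-9.088
  bounce: vy ← 0.57·9.088 = 5.180
Arc 4: start y=0.000, vy=5.180 → t=1.056, apex=1.368, x_land=74.551, impact vy=-5.180
  bounce: vy ← 0.57·5.180 = 2.953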